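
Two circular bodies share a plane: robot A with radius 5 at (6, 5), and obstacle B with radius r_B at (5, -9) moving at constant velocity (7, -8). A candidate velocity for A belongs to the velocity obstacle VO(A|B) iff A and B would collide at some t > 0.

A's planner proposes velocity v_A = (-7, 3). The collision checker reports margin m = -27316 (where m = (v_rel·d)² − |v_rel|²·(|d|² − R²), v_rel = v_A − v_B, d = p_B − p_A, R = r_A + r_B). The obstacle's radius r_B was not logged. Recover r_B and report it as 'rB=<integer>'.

m = -27316
d = (-1, -14);  v_rel = (-14, 11),  |v_rel|² = 317
v_rel×d = (-14)·(-14) − (11)·(-1) = 207
since m = R²·317 − 207²:  R² = (42849 + -27316) / 317 = 49
R = √49 = 7  ⇒  r_B = 7 − 5 = 2

rB=2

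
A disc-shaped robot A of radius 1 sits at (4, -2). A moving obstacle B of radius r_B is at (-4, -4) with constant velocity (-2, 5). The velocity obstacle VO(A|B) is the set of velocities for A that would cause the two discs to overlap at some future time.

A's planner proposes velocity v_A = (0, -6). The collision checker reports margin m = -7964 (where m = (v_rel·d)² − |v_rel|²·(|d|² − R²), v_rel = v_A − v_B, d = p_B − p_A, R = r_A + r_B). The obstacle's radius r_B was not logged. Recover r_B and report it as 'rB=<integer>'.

m = -7964
d = (-8, -2);  v_rel = (2, -11),  |v_rel|² = 125
v_rel×d = (2)·(-2) − (-11)·(-8) = -92
since m = R²·125 − (-92)²:  R² = (8464 + -7964) / 125 = 4
R = √4 = 2  ⇒  r_B = 2 − 1 = 1

rB=1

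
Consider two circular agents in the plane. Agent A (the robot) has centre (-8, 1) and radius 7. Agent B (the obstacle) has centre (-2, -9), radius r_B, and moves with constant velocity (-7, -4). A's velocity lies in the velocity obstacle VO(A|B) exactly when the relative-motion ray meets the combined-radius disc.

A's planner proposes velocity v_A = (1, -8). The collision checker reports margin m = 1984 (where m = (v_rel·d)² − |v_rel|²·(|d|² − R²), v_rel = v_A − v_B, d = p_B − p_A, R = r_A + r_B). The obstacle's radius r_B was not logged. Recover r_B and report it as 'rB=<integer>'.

m = 1984
d = (6, -10);  v_rel = (8, -4),  |v_rel|² = 80
v_rel×d = (8)·(-10) − (-4)·(6) = -56
since m = R²·80 − (-56)²:  R² = (3136 + 1984) / 80 = 64
R = √64 = 8  ⇒  r_B = 8 − 7 = 1

rB=1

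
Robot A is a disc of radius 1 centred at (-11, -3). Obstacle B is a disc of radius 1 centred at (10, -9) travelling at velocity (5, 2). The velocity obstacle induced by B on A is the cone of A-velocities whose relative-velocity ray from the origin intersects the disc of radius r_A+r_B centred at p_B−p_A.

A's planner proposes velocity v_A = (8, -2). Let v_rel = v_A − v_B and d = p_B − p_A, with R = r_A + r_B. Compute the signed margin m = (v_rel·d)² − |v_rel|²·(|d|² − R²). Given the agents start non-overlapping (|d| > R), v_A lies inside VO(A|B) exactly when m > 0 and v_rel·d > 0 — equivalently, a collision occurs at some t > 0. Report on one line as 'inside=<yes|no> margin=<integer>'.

d = (21, -6),  |d|² = 477;  R = 1+1 = 2,  c = 477−2² = 473
v_rel = (3, -4),  |v_rel|² = 25;  v_rel·d = (3)·(21) + (-4)·(-6) = 87
25·t² − 174·t + 473 = 0  ⇒  m = 87² − 25·473 = -4256
m = -4256 < 0,  v_rel·d = 87 > 0  ⇒  outside

inside=no margin=-4256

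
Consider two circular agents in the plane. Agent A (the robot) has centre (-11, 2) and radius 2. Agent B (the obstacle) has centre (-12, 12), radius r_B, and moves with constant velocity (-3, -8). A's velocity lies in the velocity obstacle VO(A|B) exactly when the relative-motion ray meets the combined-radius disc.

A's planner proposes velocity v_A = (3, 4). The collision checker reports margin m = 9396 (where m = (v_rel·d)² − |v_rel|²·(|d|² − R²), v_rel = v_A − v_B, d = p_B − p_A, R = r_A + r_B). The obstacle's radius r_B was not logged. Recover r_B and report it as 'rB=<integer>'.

m = 9396
d = (-1, 10);  v_rel = (6, 12),  |v_rel|² = 180
v_rel×d = (6)·(10) − (12)·(-1) = 72
since m = R²·180 − 72²:  R² = (5184 + 9396) / 180 = 81
R = √81 = 9  ⇒  r_B = 9 − 2 = 7

rB=7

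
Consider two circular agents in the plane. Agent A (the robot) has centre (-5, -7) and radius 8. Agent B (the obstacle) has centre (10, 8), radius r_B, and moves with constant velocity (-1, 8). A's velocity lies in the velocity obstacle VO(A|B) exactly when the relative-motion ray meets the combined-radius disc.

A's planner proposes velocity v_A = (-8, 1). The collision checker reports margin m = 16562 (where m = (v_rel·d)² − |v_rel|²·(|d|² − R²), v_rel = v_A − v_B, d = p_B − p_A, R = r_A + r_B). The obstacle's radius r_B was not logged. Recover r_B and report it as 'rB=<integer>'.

m = 16562
d = (15, 15);  v_rel = (-7, -7),  |v_rel|² = 98
v_rel×d = (-7)·(15) − (-7)·(15) = 0
since m = R²·98 − 0²:  R² = (0 + 16562) / 98 = 169
R = √169 = 13  ⇒  r_B = 13 − 8 = 5

rB=5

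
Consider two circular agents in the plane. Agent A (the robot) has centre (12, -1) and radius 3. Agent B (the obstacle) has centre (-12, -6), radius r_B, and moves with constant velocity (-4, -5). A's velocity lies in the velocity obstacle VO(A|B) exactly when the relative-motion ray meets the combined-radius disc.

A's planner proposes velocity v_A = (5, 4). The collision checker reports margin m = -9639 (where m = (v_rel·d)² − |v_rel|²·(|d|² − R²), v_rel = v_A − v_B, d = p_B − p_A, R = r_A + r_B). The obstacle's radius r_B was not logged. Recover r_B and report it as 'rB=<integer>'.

m = -9639
d = (-24, -5);  v_rel = (9, 9),  |v_rel|² = 162
v_rel×d = (9)·(-5) − (9)·(-24) = 171
since m = R²·162 − 171²:  R² = (29241 + -9639) / 162 = 121
R = √121 = 11  ⇒  r_B = 11 − 3 = 8

rB=8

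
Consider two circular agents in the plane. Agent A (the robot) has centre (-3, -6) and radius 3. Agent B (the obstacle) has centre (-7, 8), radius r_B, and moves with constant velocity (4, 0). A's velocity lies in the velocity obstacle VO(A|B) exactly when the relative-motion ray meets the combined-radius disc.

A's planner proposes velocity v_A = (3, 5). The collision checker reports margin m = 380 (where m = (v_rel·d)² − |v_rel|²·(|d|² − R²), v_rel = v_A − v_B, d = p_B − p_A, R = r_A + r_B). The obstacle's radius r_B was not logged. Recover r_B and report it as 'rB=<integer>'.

m = 380
d = (-4, 14);  v_rel = (-1, 5),  |v_rel|² = 26
v_rel×d = (-1)·(14) − (5)·(-4) = 6
since m = R²·26 − 6²:  R² = (36 + 380) / 26 = 16
R = √16 = 4  ⇒  r_B = 4 − 3 = 1

rB=1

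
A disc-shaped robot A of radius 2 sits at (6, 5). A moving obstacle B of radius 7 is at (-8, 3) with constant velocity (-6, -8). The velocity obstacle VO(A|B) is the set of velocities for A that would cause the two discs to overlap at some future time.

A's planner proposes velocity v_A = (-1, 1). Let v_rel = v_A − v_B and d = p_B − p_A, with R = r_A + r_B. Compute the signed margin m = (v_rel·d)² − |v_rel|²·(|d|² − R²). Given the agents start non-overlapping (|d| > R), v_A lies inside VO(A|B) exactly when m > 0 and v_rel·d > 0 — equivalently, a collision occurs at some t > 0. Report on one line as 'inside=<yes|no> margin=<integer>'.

d = (-14, -2),  |d|² = 200;  R = 2+7 = 9,  c = 200−9² = 119
v_rel = (5, 9),  |v_rel|² = 106;  v_rel·d = (5)·(-14) + (9)·(-2) = -88
106·t² + 176·t + 119 = 0  ⇒  m = (-88)² − 106·119 = -4870
m = -4870 < 0,  v_rel·d = -88 < 0  ⇒  outside

inside=no margin=-4870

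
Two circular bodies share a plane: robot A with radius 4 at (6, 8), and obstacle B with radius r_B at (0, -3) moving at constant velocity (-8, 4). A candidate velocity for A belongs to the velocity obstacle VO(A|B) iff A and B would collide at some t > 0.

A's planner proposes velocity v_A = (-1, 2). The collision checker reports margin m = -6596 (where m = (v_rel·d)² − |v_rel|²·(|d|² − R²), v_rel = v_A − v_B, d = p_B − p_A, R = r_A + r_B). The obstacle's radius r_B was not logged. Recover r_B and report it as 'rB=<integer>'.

m = -6596
d = (-6, -11);  v_rel = (7, -2),  |v_rel|² = 53
v_rel×d = (7)·(-11) − (-2)·(-6) = -89
since m = R²·53 − (-89)²:  R² = (7921 + -6596) / 53 = 25
R = √25 = 5  ⇒  r_B = 5 − 4 = 1

rB=1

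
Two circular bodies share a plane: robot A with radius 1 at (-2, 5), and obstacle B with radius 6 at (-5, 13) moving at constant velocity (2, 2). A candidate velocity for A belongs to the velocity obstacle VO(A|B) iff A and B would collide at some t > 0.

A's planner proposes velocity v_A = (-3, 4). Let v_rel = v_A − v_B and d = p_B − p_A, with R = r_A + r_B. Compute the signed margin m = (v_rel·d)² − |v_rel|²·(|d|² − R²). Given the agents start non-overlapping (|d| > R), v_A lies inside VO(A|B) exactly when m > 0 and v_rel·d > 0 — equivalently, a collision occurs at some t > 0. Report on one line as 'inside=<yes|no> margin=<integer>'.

d = (-3, 8),  |d|² = 73;  R = 1+6 = 7,  c = 73−7² = 24
v_rel = (-5, 2),  |v_rel|² = 29;  v_rel·d = (-5)·(-3) + (2)·(8) = 31
29·t² − 62·t + 24 = 0  ⇒  m = 31² − 29·24 = 265
m = 265 > 0,  v_rel·d = 31 > 0  ⇒  inside

inside=yes margin=265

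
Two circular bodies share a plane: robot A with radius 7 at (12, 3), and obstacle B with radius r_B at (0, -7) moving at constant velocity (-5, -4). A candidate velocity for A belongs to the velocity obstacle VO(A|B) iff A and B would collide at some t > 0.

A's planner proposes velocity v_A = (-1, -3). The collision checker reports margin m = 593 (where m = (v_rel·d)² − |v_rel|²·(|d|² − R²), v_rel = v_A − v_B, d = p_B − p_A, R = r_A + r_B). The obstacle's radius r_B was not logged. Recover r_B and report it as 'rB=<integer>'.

m = 593
d = (-12, -10);  v_rel = (4, 1),  |v_rel|² = 17
v_rel×d = (4)·(-10) − (1)·(-12) = -28
since m = R²·17 − (-28)²:  R² = (784 + 593) / 17 = 81
R = √81 = 9  ⇒  r_B = 9 − 7 = 2

rB=2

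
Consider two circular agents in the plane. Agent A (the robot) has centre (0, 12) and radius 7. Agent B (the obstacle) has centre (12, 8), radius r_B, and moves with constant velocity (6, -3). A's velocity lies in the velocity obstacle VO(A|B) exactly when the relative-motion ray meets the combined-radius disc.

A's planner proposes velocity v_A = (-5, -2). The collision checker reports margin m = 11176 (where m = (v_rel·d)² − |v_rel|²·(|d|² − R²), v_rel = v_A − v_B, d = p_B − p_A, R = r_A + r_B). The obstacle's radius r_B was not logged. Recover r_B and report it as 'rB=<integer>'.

m = 11176
d = (12, -4);  v_rel = (-11, 1),  |v_rel|² = 122
v_rel×d = (-11)·(-4) − (1)·(12) = 32
since m = R²·122 − 32²:  R² = (1024 + 11176) / 122 = 100
R = √100 = 10  ⇒  r_B = 10 − 7 = 3

rB=3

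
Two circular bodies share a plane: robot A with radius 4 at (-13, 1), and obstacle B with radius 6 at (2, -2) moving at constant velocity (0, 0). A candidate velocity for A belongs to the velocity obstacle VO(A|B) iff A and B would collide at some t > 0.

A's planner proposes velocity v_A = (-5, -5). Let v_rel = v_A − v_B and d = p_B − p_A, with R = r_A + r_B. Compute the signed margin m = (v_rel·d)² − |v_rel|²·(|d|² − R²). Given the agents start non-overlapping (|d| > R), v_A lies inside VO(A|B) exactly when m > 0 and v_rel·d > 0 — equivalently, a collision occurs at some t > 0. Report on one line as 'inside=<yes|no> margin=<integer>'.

d = (15, -3),  |d|² = 234;  R = 4+6 = 10,  c = 234−10² = 134
v_rel = (-5, -5),  |v_rel|² = 50;  v_rel·d = (-5)·(15) + (-5)·(-3) = -60
50·t² + 120·t + 134 = 0  ⇒  m = (-60)² − 50·134 = -3100
m = -3100 < 0,  v_rel·d = -60 < 0  ⇒  outside

inside=no margin=-3100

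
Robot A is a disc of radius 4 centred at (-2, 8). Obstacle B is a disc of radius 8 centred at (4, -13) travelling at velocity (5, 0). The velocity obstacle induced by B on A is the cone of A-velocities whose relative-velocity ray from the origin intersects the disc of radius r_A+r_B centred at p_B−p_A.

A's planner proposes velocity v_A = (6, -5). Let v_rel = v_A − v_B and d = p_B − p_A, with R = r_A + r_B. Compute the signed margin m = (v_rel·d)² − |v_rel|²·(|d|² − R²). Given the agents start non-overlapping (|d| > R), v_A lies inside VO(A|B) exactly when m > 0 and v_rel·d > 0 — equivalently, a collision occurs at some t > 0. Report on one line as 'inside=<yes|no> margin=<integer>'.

d = (6, -21),  |d|² = 477;  R = 4+8 = 12,  c = 477−12² = 333
v_rel = (1, -5),  |v_rel|² = 26;  v_rel·d = (1)·(6) + (-5)·(-21) = 111
26·t² − 222·t + 333 = 0  ⇒  m = 111² − 26·333 = 3663
m = 3663 > 0,  v_rel·d = 111 > 0  ⇒  inside

inside=yes margin=3663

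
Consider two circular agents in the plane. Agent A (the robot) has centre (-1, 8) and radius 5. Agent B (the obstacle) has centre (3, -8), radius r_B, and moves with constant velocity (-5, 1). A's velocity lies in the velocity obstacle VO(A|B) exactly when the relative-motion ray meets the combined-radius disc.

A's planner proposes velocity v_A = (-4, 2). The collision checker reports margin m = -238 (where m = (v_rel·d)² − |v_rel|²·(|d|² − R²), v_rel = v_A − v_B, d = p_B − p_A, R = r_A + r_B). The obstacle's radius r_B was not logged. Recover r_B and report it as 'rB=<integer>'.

m = -238
d = (4, -16);  v_rel = (1, 1),  |v_rel|² = 2
v_rel×d = (1)·(-16) − (1)·(4) = -20
since m = R²·2 − (-20)²:  R² = (400 + -238) / 2 = 81
R = √81 = 9  ⇒  r_B = 9 − 5 = 4

rB=4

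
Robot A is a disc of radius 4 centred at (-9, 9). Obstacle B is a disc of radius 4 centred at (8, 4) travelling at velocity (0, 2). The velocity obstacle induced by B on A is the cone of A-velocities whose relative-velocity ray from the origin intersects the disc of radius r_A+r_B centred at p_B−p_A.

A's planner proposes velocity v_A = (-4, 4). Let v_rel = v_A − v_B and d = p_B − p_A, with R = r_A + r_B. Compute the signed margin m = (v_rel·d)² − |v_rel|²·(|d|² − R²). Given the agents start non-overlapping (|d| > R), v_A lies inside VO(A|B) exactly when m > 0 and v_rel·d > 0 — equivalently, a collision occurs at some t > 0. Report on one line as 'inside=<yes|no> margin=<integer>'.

d = (17, -5),  |d|² = 314;  R = 4+4 = 8,  c = 314−8² = 250
v_rel = (-4, 2),  |v_rel|² = 20;  v_rel·d = (-4)·(17) + (2)·(-5) = -78
20·t² + 156·t + 250 = 0  ⇒  m = (-78)² − 20·250 = 1084
m = 1084 > 0,  v_rel·d = -78 < 0  ⇒  outside

inside=no margin=1084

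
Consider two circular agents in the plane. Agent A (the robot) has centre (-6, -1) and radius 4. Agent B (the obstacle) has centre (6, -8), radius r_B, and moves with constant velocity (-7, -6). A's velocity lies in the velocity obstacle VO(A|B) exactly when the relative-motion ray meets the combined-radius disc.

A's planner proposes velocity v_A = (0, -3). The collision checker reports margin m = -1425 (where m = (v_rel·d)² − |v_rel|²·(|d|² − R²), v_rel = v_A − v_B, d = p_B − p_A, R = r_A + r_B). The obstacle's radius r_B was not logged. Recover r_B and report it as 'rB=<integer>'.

m = -1425
d = (12, -7);  v_rel = (7, 3),  |v_rel|² = 58
v_rel×d = (7)·(-7) − (3)·(12) = -85
since m = R²·58 − (-85)²:  R² = (7225 + -1425) / 58 = 100
R = √100 = 10  ⇒  r_B = 10 − 4 = 6

rB=6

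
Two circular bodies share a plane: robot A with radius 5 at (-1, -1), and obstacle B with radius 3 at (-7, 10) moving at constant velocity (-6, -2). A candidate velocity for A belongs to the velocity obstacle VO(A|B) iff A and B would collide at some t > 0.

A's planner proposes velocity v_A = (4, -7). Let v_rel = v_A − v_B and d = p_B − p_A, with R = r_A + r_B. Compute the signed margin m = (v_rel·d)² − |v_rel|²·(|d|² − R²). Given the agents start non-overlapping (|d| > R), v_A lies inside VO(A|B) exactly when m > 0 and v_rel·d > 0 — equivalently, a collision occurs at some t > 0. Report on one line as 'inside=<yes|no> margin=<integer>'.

d = (-6, 11),  |d|² = 157;  R = 5+3 = 8,  c = 157−8² = 93
v_rel = (10, -5),  |v_rel|² = 125;  v_rel·d = (10)·(-6) + (-5)·(11) = -115
125·t² + 230·t + 93 = 0  ⇒  m = (-115)² − 125·93 = 1600
m = 1600 > 0,  v_rel·d = -115 < 0  ⇒  outside

inside=no margin=1600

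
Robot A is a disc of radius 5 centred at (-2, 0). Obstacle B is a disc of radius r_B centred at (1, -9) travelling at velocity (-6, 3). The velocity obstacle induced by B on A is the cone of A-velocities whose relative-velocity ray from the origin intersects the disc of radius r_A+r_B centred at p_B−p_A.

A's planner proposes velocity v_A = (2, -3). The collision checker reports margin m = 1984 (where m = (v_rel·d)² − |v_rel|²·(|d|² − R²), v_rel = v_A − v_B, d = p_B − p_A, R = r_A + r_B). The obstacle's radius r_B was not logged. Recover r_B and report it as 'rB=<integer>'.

m = 1984
d = (3, -9);  v_rel = (8, -6),  |v_rel|² = 100
v_rel×d = (8)·(-9) − (-6)·(3) = -54
since m = R²·100 − (-54)²:  R² = (2916 + 1984) / 100 = 49
R = √49 = 7  ⇒  r_B = 7 − 5 = 2

rB=2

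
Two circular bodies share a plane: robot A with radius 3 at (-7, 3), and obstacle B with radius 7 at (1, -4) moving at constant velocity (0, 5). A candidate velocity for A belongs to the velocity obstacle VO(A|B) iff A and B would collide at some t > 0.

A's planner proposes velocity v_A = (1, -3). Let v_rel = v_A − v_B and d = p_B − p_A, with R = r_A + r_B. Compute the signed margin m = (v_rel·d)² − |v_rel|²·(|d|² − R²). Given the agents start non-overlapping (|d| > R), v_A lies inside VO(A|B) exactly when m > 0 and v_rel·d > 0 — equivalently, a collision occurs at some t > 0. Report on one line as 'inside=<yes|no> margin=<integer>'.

d = (8, -7),  |d|² = 113;  R = 3+7 = 10,  c = 113−10² = 13
v_rel = (1, -8),  |v_rel|² = 65;  v_rel·d = (1)·(8) + (-8)·(-7) = 64
65·t² − 128·t + 13 = 0  ⇒  m = 64² − 65·13 = 3251
m = 3251 > 0,  v_rel·d = 64 > 0  ⇒  inside

inside=yes margin=3251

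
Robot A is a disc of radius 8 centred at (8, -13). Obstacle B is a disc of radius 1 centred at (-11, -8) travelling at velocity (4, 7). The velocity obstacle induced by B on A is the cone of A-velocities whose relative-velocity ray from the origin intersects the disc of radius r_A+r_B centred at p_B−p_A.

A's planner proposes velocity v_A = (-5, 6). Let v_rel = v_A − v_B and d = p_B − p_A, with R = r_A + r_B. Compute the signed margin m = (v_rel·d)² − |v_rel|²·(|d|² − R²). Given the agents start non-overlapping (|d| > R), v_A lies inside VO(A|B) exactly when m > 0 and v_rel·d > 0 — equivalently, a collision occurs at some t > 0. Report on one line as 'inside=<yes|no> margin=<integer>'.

d = (-19, 5),  |d|² = 386;  R = 8+1 = 9,  c = 386−9² = 305
v_rel = (-9, -1),  |v_rel|² = 82;  v_rel·d = (-9)·(-19) + (-1)·(5) = 166
82·t² − 332·t + 305 = 0  ⇒  m = 166² − 82·305 = 2546
m = 2546 > 0,  v_rel·d = 166 > 0  ⇒  inside

inside=yes margin=2546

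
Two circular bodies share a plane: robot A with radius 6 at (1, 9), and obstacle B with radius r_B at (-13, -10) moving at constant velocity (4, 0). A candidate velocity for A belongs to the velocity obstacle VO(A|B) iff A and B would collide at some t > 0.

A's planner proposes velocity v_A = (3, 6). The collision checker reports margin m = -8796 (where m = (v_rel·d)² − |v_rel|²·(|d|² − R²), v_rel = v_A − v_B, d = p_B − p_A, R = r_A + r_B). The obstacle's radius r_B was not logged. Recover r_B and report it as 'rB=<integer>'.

m = -8796
d = (-14, -19);  v_rel = (-1, 6),  |v_rel|² = 37
v_rel×d = (-1)·(-19) − (6)·(-14) = 103
since m = R²·37 − 103²:  R² = (10609 + -8796) / 37 = 49
R = √49 = 7  ⇒  r_B = 7 − 6 = 1

rB=1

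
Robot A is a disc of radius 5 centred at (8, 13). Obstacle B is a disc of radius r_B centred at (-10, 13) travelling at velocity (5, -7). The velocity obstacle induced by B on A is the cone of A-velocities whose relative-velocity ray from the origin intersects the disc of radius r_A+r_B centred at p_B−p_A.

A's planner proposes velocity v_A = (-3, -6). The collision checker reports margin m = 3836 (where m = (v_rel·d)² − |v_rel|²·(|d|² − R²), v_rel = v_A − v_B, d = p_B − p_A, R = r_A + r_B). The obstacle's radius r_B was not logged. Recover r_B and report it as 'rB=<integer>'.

m = 3836
d = (-18, 0);  v_rel = (-8, 1),  |v_rel|² = 65
v_rel×d = (-8)·(0) − (1)·(-18) = 18
since m = R²·65 − 18²:  R² = (324 + 3836) / 65 = 64
R = √64 = 8  ⇒  r_B = 8 − 5 = 3

rB=3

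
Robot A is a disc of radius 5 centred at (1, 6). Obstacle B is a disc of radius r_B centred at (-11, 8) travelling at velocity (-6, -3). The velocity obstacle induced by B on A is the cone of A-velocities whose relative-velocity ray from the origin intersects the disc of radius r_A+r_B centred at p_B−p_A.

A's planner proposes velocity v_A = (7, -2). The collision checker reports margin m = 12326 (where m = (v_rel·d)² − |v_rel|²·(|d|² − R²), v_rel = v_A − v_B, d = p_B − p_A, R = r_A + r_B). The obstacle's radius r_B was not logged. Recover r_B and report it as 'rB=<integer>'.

m = 12326
d = (-12, 2);  v_rel = (13, 1),  |v_rel|² = 170
v_rel×d = (13)·(2) − (1)·(-12) = 38
since m = R²·170 − 38²:  R² = (1444 + 12326) / 170 = 81
R = √81 = 9  ⇒  r_B = 9 − 5 = 4

rB=4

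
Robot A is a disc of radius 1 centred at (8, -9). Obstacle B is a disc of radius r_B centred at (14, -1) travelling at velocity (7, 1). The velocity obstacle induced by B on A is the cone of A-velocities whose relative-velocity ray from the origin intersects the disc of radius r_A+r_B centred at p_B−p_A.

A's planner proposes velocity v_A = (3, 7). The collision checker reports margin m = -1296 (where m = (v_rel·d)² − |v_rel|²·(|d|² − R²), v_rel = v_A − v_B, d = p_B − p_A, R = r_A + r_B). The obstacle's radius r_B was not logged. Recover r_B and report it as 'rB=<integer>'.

m = -1296
d = (6, 8);  v_rel = (-4, 6),  |v_rel|² = 52
v_rel×d = (-4)·(8) − (6)·(6) = -68
since m = R²·52 − (-68)²:  R² = (4624 + -1296) / 52 = 64
R = √64 = 8  ⇒  r_B = 8 − 1 = 7

rB=7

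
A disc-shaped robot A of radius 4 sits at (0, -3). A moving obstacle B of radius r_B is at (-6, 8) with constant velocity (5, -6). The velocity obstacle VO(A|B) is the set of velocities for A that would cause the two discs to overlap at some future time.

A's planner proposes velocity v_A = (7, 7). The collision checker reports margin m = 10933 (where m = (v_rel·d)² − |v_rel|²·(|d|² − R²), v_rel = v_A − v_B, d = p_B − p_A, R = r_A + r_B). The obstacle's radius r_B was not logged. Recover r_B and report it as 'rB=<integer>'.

m = 10933
d = (-6, 11);  v_rel = (2, 13),  |v_rel|² = 173
v_rel×d = (2)·(11) − (13)·(-6) = 100
since m = R²·173 − 100²:  R² = (10000 + 10933) / 173 = 121
R = √121 = 11  ⇒  r_B = 11 − 4 = 7

rB=7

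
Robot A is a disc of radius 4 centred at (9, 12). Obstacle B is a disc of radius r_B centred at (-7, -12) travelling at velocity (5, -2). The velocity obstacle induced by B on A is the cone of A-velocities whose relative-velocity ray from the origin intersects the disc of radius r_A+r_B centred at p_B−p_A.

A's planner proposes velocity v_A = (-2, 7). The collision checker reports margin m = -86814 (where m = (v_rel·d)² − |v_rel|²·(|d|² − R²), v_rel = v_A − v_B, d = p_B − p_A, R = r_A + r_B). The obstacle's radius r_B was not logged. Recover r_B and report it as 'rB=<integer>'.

m = -86814
d = (-16, -24);  v_rel = (-7, 9),  |v_rel|² = 130
v_rel×d = (-7)·(-24) − (9)·(-16) = 312
since m = R²·130 − 312²:  R² = (97344 + -86814) / 130 = 81
R = √81 = 9  ⇒  r_B = 9 − 4 = 5

rB=5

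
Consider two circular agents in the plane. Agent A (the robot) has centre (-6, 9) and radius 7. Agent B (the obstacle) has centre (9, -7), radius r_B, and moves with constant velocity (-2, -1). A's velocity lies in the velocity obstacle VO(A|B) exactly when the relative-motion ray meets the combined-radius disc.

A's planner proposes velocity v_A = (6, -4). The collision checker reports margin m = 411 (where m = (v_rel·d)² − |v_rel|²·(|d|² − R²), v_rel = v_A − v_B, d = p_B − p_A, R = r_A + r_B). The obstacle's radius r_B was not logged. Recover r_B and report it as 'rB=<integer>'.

m = 411
d = (15, -16);  v_rel = (8, -3),  |v_rel|² = 73
v_rel×d = (8)·(-16) − (-3)·(15) = -83
since m = R²·73 − (-83)²:  R² = (6889 + 411) / 73 = 100
R = √100 = 10  ⇒  r_B = 10 − 7 = 3

rB=3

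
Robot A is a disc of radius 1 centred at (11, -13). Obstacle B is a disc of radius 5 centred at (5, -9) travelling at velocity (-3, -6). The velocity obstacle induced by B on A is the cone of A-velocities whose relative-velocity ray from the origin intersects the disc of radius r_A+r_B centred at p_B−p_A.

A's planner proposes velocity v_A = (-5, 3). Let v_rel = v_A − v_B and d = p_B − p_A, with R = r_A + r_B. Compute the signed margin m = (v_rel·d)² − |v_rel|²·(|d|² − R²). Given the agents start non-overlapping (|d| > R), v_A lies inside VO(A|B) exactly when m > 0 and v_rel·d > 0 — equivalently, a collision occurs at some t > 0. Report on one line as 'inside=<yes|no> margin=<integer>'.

d = (-6, 4),  |d|² = 52;  R = 1+5 = 6,  c = 52−6² = 16
v_rel = (-2, 9),  |v_rel|² = 85;  v_rel·d = (-2)·(-6) + (9)·(4) = 48
85·t² − 96·t + 16 = 0  ⇒  m = 48² − 85·16 = 944
m = 944 > 0,  v_rel·d = 48 > 0  ⇒  inside

inside=yes margin=944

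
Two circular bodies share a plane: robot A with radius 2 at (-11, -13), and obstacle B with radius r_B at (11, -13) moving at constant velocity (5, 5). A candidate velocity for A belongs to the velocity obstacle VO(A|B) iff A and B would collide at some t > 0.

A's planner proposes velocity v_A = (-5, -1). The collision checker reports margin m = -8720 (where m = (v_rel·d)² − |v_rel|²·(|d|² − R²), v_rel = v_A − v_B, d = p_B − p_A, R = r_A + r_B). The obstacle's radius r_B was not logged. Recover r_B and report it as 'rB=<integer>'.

m = -8720
d = (22, 0);  v_rel = (-10, -6),  |v_rel|² = 136
v_rel×d = (-10)·(0) − (-6)·(22) = 132
since m = R²·136 − 132²:  R² = (17424 + -8720) / 136 = 64
R = √64 = 8  ⇒  r_B = 8 − 2 = 6

rB=6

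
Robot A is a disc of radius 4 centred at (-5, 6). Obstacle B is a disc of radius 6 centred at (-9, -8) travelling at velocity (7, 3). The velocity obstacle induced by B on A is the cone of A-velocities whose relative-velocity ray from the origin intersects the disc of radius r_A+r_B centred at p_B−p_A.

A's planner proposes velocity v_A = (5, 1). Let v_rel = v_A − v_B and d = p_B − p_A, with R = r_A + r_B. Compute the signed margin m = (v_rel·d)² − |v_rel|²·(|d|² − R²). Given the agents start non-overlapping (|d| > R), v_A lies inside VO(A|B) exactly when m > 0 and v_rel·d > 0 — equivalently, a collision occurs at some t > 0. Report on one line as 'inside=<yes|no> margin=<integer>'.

d = (-4, -14),  |d|² = 212;  R = 4+6 = 10,  c = 212−10² = 112
v_rel = (-2, -2),  |v_rel|² = 8;  v_rel·d = (-2)·(-4) + (-2)·(-14) = 36
8·t² − 72·t + 112 = 0  ⇒  m = 36² − 8·112 = 400
m = 400 > 0,  v_rel·d = 36 > 0  ⇒  inside

inside=yes margin=400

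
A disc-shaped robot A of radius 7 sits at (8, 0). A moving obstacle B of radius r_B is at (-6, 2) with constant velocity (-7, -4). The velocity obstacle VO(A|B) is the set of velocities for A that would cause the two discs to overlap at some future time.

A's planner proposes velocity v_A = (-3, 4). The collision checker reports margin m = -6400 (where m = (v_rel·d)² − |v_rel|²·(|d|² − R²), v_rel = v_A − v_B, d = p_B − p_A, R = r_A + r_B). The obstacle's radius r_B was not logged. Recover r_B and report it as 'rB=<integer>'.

m = -6400
d = (-14, 2);  v_rel = (4, 8),  |v_rel|² = 80
v_rel×d = (4)·(2) − (8)·(-14) = 120
since m = R²·80 − 120²:  R² = (14400 + -6400) / 80 = 100
R = √100 = 10  ⇒  r_B = 10 − 7 = 3

rB=3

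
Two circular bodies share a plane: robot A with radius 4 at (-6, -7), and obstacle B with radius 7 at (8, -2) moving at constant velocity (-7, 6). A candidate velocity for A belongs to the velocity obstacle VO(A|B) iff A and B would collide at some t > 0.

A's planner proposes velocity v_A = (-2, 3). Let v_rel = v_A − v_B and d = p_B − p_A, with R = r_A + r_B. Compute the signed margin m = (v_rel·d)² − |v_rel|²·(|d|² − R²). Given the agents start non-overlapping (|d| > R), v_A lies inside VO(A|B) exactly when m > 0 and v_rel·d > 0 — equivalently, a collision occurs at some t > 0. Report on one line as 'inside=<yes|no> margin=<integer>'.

d = (14, 5),  |d|² = 221;  R = 4+7 = 11,  c = 221−11² = 100
v_rel = (5, -3),  |v_rel|² = 34;  v_rel·d = (5)·(14) + (-3)·(5) = 55
34·t² − 110·t + 100 = 0  ⇒  m = 55² − 34·100 = -375
m = -375 < 0,  v_rel·d = 55 > 0  ⇒  outside

inside=no margin=-375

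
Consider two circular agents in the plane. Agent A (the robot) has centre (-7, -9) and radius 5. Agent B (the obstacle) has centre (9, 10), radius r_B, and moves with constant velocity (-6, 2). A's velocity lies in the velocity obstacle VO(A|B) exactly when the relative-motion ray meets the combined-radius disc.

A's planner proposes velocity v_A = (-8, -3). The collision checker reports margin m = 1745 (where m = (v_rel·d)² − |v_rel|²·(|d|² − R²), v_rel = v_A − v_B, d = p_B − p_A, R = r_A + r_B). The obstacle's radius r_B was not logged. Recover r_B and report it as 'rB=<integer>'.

m = 1745
d = (16, 19);  v_rel = (-2, -5),  |v_rel|² = 29
v_rel×d = (-2)·(19) − (-5)·(16) = 42
since m = R²·29 − 42²:  R² = (1764 + 1745) / 29 = 121
R = √121 = 11  ⇒  r_B = 11 − 5 = 6

rB=6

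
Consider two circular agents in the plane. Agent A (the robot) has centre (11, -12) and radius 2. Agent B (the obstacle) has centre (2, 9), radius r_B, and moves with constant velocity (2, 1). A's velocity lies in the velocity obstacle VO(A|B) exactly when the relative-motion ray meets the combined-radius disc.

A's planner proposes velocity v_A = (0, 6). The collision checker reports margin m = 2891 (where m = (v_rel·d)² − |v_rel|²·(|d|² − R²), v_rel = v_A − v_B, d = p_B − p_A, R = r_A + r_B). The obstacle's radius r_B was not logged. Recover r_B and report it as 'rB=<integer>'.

m = 2891
d = (-9, 21);  v_rel = (-2, 5),  |v_rel|² = 29
v_rel×d = (-2)·(21) − (5)·(-9) = 3
since m = R²·29 − 3²:  R² = (9 + 2891) / 29 = 100
R = √100 = 10  ⇒  r_B = 10 − 2 = 8

rB=8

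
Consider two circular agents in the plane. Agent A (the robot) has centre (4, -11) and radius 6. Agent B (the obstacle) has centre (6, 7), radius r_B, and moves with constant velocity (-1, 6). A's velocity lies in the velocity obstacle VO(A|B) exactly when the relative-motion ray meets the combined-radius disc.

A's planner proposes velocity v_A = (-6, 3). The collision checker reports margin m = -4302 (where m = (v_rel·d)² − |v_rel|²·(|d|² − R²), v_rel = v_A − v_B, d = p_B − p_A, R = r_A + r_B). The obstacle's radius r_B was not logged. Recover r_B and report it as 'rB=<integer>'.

m = -4302
d = (2, 18);  v_rel = (-5, -3),  |v_rel|² = 34
v_rel×d = (-5)·(18) − (-3)·(2) = -84
since m = R²·34 − (-84)²:  R² = (7056 + -4302) / 34 = 81
R = √81 = 9  ⇒  r_B = 9 − 6 = 3

rB=3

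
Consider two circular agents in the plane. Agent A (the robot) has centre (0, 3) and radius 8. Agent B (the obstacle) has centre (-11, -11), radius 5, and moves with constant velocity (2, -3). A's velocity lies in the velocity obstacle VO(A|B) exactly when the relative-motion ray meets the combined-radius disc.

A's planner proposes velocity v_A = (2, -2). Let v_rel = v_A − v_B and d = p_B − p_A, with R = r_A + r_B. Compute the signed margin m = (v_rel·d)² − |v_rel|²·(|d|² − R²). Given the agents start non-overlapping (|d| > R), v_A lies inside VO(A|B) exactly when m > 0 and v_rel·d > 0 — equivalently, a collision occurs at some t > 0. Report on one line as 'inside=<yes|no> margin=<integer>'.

d = (-11, -14),  |d|² = 317;  R = 8+5 = 13,  c = 317−13² = 148
v_rel = (0, 1),  |v_rel|² = 1;  v_rel·d = (0)·(-11) + (1)·(-14) = -14
1·t² + 28·t + 148 = 0  ⇒  m = (-14)² − 1·148 = 48
m = 48 > 0,  v_rel·d = -14 < 0  ⇒  outside

inside=no margin=48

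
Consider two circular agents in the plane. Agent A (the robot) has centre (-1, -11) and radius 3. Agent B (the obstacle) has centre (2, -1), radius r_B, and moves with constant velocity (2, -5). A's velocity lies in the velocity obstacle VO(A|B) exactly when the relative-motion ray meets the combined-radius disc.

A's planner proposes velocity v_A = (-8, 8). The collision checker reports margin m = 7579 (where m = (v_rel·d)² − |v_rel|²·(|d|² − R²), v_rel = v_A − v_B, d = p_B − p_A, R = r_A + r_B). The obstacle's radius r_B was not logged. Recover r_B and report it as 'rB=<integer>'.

m = 7579
d = (3, 10);  v_rel = (-10, 13),  |v_rel|² = 269
v_rel×d = (-10)·(10) − (13)·(3) = -139
since m = R²·269 − (-139)²:  R² = (19321 + 7579) / 269 = 100
R = √100 = 10  ⇒  r_B = 10 − 3 = 7

rB=7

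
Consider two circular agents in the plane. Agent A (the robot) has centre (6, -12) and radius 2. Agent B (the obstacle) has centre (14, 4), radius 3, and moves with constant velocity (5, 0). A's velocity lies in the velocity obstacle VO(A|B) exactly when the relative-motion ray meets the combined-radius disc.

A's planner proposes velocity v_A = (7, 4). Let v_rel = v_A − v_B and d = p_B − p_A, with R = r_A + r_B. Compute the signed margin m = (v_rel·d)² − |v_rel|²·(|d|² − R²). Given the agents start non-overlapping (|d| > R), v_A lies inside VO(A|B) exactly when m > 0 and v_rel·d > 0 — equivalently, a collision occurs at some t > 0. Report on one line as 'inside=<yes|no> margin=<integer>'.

d = (8, 16),  |d|² = 320;  R = 2+3 = 5,  c = 320−5² = 295
v_rel = (2, 4),  |v_rel|² = 20;  v_rel·d = (2)·(8) + (4)·(16) = 80
20·t² − 160·t + 295 = 0  ⇒  m = 80² − 20·295 = 500
m = 500 > 0,  v_rel·d = 80 > 0  ⇒  inside

inside=yes margin=500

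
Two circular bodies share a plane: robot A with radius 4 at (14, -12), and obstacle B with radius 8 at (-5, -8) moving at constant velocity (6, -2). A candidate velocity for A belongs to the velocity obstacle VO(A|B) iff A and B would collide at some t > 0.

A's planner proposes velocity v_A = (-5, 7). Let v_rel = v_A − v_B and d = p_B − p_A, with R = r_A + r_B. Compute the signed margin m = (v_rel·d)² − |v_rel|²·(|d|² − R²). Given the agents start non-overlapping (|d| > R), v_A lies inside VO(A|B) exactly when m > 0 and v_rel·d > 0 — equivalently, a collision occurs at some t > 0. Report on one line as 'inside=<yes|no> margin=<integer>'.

d = (-19, 4),  |d|² = 377;  R = 4+8 = 12,  c = 377−12² = 233
v_rel = (-11, 9),  |v_rel|² = 202;  v_rel·d = (-11)·(-19) + (9)·(4) = 245
202·t² − 490·t + 233 = 0  ⇒  m = 245² − 202·233 = 12959
m = 12959 > 0,  v_rel·d = 245 > 0  ⇒  inside

inside=yes margin=12959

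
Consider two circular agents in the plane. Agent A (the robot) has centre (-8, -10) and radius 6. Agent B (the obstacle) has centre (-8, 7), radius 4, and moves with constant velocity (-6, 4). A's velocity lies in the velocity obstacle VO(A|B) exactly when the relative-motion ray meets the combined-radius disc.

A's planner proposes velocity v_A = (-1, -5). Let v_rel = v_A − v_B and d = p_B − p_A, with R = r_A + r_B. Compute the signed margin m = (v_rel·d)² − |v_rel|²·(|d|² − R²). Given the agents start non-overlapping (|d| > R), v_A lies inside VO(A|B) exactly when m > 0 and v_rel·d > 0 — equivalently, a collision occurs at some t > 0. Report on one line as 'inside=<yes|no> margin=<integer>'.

d = (0, 17),  |d|² = 289;  R = 6+4 = 10,  c = 289−10² = 189
v_rel = (5, -9),  |v_rel|² = 106;  v_rel·d = (5)·(0) + (-9)·(17) = -153
106·t² + 306·t + 189 = 0  ⇒  m = (-153)² − 106·189 = 3375
m = 3375 > 0,  v_rel·d = -153 < 0  ⇒  outside

inside=no margin=3375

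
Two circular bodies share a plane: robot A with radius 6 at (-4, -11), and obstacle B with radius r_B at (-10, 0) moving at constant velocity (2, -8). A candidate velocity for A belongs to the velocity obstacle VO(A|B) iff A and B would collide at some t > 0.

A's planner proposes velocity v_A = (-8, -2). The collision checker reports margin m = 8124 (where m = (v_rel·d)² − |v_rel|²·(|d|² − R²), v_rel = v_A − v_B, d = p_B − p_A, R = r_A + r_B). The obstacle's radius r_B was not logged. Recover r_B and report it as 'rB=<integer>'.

m = 8124
d = (-6, 11);  v_rel = (-10, 6),  |v_rel|² = 136
v_rel×d = (-10)·(11) − (6)·(-6) = -74
since m = R²·136 − (-74)²:  R² = (5476 + 8124) / 136 = 100
R = √100 = 10  ⇒  r_B = 10 − 6 = 4

rB=4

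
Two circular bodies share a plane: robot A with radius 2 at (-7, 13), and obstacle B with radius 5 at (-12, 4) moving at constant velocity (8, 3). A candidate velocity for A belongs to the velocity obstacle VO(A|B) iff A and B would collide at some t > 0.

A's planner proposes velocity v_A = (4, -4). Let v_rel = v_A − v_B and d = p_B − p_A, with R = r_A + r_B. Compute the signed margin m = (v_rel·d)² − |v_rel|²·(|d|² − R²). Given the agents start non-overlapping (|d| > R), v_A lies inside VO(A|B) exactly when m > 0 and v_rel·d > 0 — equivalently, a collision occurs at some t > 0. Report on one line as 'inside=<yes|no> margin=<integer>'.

d = (-5, -9),  |d|² = 106;  R = 2+5 = 7,  c = 106−7² = 57
v_rel = (-4, -7),  |v_rel|² = 65;  v_rel·d = (-4)·(-5) + (-7)·(-9) = 83
65·t² − 166·t + 57 = 0  ⇒  m = 83² − 65·57 = 3184
m = 3184 > 0,  v_rel·d = 83 > 0  ⇒  inside

inside=yes margin=3184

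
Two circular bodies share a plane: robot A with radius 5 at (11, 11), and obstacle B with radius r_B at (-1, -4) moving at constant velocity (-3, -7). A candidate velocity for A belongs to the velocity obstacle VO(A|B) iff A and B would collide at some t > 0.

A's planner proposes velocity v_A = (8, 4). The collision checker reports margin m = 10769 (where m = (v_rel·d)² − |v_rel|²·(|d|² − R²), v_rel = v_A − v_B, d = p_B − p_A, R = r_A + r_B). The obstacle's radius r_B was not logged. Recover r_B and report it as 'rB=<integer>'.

m = 10769
d = (-12, -15);  v_rel = (11, 11),  |v_rel|² = 242
v_rel×d = (11)·(-15) − (11)·(-12) = -33
since m = R²·242 − (-33)²:  R² = (1089 + 10769) / 242 = 49
R = √49 = 7  ⇒  r_B = 7 − 5 = 2

rB=2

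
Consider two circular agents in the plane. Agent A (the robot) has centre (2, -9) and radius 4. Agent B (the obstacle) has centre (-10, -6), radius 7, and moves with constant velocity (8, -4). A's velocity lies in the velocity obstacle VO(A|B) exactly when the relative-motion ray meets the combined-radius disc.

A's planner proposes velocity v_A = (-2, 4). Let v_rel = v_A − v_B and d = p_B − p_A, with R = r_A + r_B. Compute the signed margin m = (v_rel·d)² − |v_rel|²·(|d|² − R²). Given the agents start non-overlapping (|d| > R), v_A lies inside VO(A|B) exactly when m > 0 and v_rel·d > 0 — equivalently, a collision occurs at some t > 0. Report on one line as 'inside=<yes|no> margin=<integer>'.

d = (-12, 3),  |d|² = 153;  R = 4+7 = 11,  c = 153−11² = 32
v_rel = (-10, 8),  |v_rel|² = 164;  v_rel·d = (-10)·(-12) + (8)·(3) = 144
164·t² − 288·t + 32 = 0  ⇒  m = 144² − 164·32 = 15488
m = 15488 > 0,  v_rel·d = 144 > 0  ⇒  inside

inside=yes margin=15488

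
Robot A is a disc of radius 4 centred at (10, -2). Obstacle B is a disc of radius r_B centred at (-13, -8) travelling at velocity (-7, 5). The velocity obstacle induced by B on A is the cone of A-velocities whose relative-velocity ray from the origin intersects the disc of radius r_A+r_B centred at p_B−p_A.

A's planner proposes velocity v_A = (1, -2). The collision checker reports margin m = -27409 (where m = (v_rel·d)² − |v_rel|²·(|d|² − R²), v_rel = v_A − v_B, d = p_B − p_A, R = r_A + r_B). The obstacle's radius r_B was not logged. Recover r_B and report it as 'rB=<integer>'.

m = -27409
d = (-23, -6);  v_rel = (8, -7),  |v_rel|² = 113
v_rel×d = (8)·(-6) − (-7)·(-23) = -209
since m = R²·113 − (-209)²:  R² = (43681 + -27409) / 113 = 144
R = √144 = 12  ⇒  r_B = 12 − 4 = 8

rB=8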